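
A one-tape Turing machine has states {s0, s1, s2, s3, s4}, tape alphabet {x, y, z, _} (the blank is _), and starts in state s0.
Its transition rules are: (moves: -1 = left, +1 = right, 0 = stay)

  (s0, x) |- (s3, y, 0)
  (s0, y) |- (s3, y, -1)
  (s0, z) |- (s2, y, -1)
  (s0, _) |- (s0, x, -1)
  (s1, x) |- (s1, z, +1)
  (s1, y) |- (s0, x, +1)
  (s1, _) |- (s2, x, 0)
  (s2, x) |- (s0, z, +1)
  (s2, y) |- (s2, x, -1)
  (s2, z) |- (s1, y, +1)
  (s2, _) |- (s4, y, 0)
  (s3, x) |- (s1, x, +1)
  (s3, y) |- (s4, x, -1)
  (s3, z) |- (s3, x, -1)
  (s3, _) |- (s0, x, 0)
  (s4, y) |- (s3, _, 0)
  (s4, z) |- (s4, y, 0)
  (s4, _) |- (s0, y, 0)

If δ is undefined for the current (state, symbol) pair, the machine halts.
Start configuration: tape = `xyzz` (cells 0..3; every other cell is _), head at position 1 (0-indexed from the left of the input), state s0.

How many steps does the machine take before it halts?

32

state=s0 head=1 tape=x[y]zz_   (s0,y)→(s3,y,-1)
state=s3 head=0 tape=[x]yzz_   (s3,x)→(s1,x,+1)
state=s1 head=1 tape=x[y]zz_   (s1,y)→(s0,x,+1)
state=s0 head=2 tape=xx[z]z_   (s0,z)→(s2,y,-1)
state=s2 head=1 tape=x[x]yz_   (s2,x)→(s0,z,+1)
state=s0 head=2 tape=xz[y]z_   (s0,y)→(s3,y,-1)
state=s3 head=1 tape=x[z]yz_   (s3,z)→(s3,x,-1)
state=s3 head=0 tape=[x]xyz_   (s3,x)→(s1,x,+1)
state=s1 head=1 tape=x[x]yz_   (s1,x)→(s1,z,+1)
state=s1 head=2 tape=xz[y]z_   (s1,y)→(s0,x,+1)
state=s0 head=3 tape=xzx[z]_   (s0,z)→(s2,y,-1)
state=s2 head=2 tape=xz[x]y_   (s2,x)→(s0,z,+1)
state=s0 head=3 tape=xzz[y]_   (s0,y)→(s3,y,-1)
state=s3 head=2 tape=xz[z]y_   (s3,z)→(s3,x,-1)
state=s3 head=1 tape=x[z]xy_   (s3,z)→(s3,x,-1)
state=s3 head=0 tape=[x]xxy_   (s3,x)→(s1,x,+1)
state=s1 head=1 tape=x[x]xy_   (s1,x)→(s1,z,+1)
state=s1 head=2 tape=xz[x]y_   (s1,x)→(s1,z,+1)
state=s1 head=3 tape=xzz[y]_   (s1,y)→(s0,x,+1)
state=s0 head=4 tape=xzzx[_]   (s0,_)→(s0,x,-1)
state=s0 head=3 tape=xzz[x]x   (s0,x)→(s3,y,0)
state=s3 head=3 tape=xzz[y]x   (s3,y)→(s4,x,-1)
state=s4 head=2 tape=xz[z]xx   (s4,z)→(s4,y,0)
state=s4 head=2 tape=xz[y]xx   (s4,y)→(s3,_,0)
state=s3 head=2 tape=xz[_]xx   (s3,_)→(s0,x,0)
state=s0 head=2 tape=xz[x]xx   (s0,x)→(s3,y,0)
state=s3 head=2 tape=xz[y]xx   (s3,y)→(s4,x,-1)
state=s4 head=1 tape=x[z]xxx   (s4,z)→(s4,y,0)
state=s4 head=1 tape=x[y]xxx   (s4,y)→(s3,_,0)
state=s3 head=1 tape=x[_]xxx   (s3,_)→(s0,x,0)
state=s0 head=1 tape=x[x]xxx   (s0,x)→(s3,y,0)
state=s3 head=1 tape=x[y]xxx   (s3,y)→(s4,x,-1)
state=s4 head=0 tape=[x]xxxx
M halts after 32 transitions.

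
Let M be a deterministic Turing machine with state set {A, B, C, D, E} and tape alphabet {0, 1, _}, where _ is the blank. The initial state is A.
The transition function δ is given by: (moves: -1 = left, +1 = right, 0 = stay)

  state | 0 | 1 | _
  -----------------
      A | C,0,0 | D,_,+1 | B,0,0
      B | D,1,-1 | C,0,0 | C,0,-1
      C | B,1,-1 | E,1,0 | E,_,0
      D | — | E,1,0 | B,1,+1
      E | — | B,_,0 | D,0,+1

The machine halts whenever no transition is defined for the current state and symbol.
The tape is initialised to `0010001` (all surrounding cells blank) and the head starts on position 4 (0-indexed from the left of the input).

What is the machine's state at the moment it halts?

D

state=A head=4 tape=___0010[0]01   (A,0)→(C,0,0)
state=C head=4 tape=___0010[0]01   (C,0)→(B,1,-1)
state=B head=3 tape=___001[0]101   (B,0)→(D,1,-1)
state=D head=2 tape=___00[1]1101   (D,1)→(E,1,0)
state=E head=2 tape=___00[1]1101   (E,1)→(B,_,0)
state=B head=2 tape=___00[_]1101   (B,_)→(C,0,-1)
state=C head=1 tape=___0[0]01101   (C,0)→(B,1,-1)
state=B head=0 tape=___[0]101101   (B,0)→(D,1,-1)
state=D head=-1 tape=__[_]1101101   (D,_)→(B,1,+1)
state=B head=0 tape=__1[1]101101   (B,1)→(C,0,0)
state=C head=0 tape=__1[0]101101   (C,0)→(B,1,-1)
state=B head=-1 tape=__[1]1101101   (B,1)→(C,0,0)
state=C head=-1 tape=__[0]1101101   (C,0)→(B,1,-1)
state=B head=-2 tape=_[_]11101101   (B,_)→(C,0,-1)
state=C head=-3 tape=[_]011101101   (C,_)→(E,_,0)
state=E head=-3 tape=[_]011101101   (E,_)→(D,0,+1)
state=D head=-2 tape=0[0]11101101
No transition is defined for (D, 0); M halts in state D.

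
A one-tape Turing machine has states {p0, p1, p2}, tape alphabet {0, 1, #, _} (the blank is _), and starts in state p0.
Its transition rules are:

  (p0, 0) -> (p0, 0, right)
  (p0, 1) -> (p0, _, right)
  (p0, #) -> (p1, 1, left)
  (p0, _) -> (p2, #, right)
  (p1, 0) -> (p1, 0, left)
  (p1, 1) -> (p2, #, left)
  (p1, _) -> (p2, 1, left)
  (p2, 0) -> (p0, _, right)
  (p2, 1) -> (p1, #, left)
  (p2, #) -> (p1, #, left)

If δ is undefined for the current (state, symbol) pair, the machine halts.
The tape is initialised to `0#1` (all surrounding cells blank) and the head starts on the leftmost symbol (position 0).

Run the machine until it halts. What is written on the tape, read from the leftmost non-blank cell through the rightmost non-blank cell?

1011

p0 | __[0]#1   read 0 → write 0, move right, go to p0
p0 | __0[#]1   read # → write 1, move left, go to p1
p1 | __[0]11   read 0 → write 0, move left, go to p1
p1 | _[_]011   read _ → write 1, move left, go to p2
p2 | [_]1011
The non-blank tape span at halt is 1011.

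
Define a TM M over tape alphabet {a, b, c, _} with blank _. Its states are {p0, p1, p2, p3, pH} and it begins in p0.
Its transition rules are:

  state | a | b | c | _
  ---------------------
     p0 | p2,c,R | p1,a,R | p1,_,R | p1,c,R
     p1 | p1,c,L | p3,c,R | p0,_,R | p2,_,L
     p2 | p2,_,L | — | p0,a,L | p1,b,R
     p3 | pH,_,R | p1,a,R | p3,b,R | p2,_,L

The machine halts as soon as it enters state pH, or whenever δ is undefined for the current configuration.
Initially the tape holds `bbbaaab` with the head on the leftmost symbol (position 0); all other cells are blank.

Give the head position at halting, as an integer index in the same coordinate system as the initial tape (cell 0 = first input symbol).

p0 | [b]bbaaab   read b → write a, move R, go to p1
p1 | a[b]baaab   read b → write c, move R, go to p3
p3 | ac[b]aaab   read b → write a, move R, go to p1
p1 | aca[a]aab   read a → write c, move L, go to p1
p1 | ac[a]caab   read a → write c, move L, go to p1
p1 | a[c]ccaab   read c → write _, move R, go to p0
p0 | a_[c]caab   read c → write _, move R, go to p1
p1 | a__[c]aab   read c → write _, move R, go to p0
p0 | a___[a]ab   read a → write c, move R, go to p2
p2 | a___c[a]b   read a → write _, move L, go to p2
p2 | a___[c]_b   read c → write a, move L, go to p0
p0 | a__[_]a_b   read _ → write c, move R, go to p1
p1 | a__c[a]_b   read a → write c, move L, go to p1
p1 | a__[c]c_b   read c → write _, move R, go to p0
p0 | a___[c]_b   read c → write _, move R, go to p1
p1 | a____[_]b   read _ → write _, move L, go to p2
p2 | a___[_]_b   read _ → write b, move R, go to p1
p1 | a___b[_]b   read _ → write _, move L, go to p2
p2 | a___[b]_b
At halt the head is at cell 4.

4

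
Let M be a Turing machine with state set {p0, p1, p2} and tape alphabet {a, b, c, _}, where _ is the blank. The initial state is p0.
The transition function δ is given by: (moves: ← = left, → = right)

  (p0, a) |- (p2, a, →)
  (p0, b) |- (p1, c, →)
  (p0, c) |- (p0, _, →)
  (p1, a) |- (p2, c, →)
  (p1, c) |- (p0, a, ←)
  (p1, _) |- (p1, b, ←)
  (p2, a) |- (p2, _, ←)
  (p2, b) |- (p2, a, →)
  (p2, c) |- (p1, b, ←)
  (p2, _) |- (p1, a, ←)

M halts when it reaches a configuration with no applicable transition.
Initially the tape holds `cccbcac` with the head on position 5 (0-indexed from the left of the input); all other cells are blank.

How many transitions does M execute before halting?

23

p0 | cccbc[a]c_   read a → write a, move →, go to p2
p2 | cccbca[c]_   read c → write b, move ←, go to p1
p1 | cccbc[a]b_   read a → write c, move →, go to p2
p2 | cccbcc[b]_   read b → write a, move →, go to p2
p2 | cccbcca[_]   read _ → write a, move ←, go to p1
p1 | cccbcc[a]a   read a → write c, move →, go to p2
p2 | cccbccc[a]   read a → write _, move ←, go to p2
p2 | cccbcc[c]_   read c → write b, move ←, go to p1
p1 | cccbc[c]b_   read c → write a, move ←, go to p0
p0 | cccb[c]ab_   read c → write _, move →, go to p0
p0 | cccb_[a]b_   read a → write a, move →, go to p2
p2 | cccb_a[b]_   read b → write a, move →, go to p2
p2 | cccb_aa[_]   read _ → write a, move ←, go to p1
p1 | cccb_a[a]a   read a → write c, move →, go to p2
p2 | cccb_ac[a]   read a → write _, move ←, go to p2
p2 | cccb_a[c]_   read c → write b, move ←, go to p1
p1 | cccb_[a]b_   read a → write c, move →, go to p2
p2 | cccb_c[b]_   read b → write a, move →, go to p2
p2 | cccb_ca[_]   read _ → write a, move ←, go to p1
p1 | cccb_c[a]a   read a → write c, move →, go to p2
p2 | cccb_cc[a]   read a → write _, move ←, go to p2
p2 | cccb_c[c]_   read c → write b, move ←, go to p1
p1 | cccb_[c]b_   read c → write a, move ←, go to p0
p0 | cccb[_]ab_
M halts after 23 transitions.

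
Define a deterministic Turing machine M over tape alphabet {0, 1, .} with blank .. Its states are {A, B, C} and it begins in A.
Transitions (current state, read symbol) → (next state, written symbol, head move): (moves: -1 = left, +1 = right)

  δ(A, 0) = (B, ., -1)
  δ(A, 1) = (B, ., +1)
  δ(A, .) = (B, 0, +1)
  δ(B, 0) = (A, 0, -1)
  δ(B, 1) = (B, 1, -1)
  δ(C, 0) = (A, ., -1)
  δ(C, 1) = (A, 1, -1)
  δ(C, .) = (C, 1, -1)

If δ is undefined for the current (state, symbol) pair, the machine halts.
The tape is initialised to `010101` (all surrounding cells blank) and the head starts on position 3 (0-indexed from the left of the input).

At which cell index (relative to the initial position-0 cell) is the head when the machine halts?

-2

A | ..010[1]01   read 1 → write ., move +1, go to B
B | ..010.[0]1   read 0 → write 0, move -1, go to A
A | ..010[.]01   read . → write 0, move +1, go to B
B | ..0100[0]1   read 0 → write 0, move -1, go to A
A | ..010[0]01   read 0 → write ., move -1, go to B
B | ..01[0].01   read 0 → write 0, move -1, go to A
A | ..0[1]0.01   read 1 → write ., move +1, go to B
B | ..0.[0].01   read 0 → write 0, move -1, go to A
A | ..0[.]0.01   read . → write 0, move +1, go to B
B | ..00[0].01   read 0 → write 0, move -1, go to A
A | ..0[0]0.01   read 0 → write ., move -1, go to B
B | ..[0].0.01   read 0 → write 0, move -1, go to A
A | .[.]0.0.01   read . → write 0, move +1, go to B
B | .0[0].0.01   read 0 → write 0, move -1, go to A
A | .[0]0.0.01   read 0 → write ., move -1, go to B
B | [.].0.0.01
At halt the head is at cell -2.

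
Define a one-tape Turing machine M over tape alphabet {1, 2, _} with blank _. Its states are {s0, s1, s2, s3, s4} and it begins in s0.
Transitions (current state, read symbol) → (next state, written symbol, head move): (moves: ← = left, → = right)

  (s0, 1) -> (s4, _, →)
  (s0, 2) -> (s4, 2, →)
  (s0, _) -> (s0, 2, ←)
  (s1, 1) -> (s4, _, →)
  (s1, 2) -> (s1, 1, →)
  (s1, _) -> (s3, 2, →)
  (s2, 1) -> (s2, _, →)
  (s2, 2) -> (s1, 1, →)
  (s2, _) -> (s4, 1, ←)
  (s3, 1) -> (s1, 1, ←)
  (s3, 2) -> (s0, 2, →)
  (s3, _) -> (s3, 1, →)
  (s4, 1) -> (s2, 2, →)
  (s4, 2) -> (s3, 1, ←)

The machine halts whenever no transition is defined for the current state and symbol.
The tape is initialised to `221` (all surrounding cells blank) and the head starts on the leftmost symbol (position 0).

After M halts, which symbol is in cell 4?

s0 | [2]21__   read 2 → write 2, move →, go to s4
s4 | 2[2]1__   read 2 → write 1, move ←, go to s3
s3 | [2]11__   read 2 → write 2, move →, go to s0
s0 | 2[1]1__   read 1 → write _, move →, go to s4
s4 | 2_[1]__   read 1 → write 2, move →, go to s2
s2 | 2_2[_]_   read _ → write 1, move ←, go to s4
s4 | 2_[2]1_   read 2 → write 1, move ←, go to s3
s3 | 2[_]11_   read _ → write 1, move →, go to s3
s3 | 21[1]1_   read 1 → write 1, move ←, go to s1
s1 | 2[1]11_   read 1 → write _, move →, go to s4
s4 | 2_[1]1_   read 1 → write 2, move →, go to s2
s2 | 2_2[1]_   read 1 → write _, move →, go to s2
s2 | 2_2_[_]   read _ → write 1, move ←, go to s4
s4 | 2_2[_]1
Cell 4 holds 1 when M halts.

1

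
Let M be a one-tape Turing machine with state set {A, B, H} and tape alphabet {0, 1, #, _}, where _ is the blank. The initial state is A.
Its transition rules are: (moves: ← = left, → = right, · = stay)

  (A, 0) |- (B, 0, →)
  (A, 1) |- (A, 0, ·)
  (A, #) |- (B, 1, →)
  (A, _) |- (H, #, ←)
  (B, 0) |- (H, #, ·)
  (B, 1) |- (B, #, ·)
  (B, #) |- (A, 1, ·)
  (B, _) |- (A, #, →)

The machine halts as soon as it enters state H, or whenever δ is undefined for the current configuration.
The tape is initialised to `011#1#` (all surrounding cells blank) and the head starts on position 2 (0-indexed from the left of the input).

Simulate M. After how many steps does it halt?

14

A | 01[1]#1#__   read 1 → write 0, move ·, go to A
A | 01[0]#1#__   read 0 → write 0, move →, go to B
B | 010[#]1#__   read # → write 1, move ·, go to A
A | 010[1]1#__   read 1 → write 0, move ·, go to A
A | 010[0]1#__   read 0 → write 0, move →, go to B
B | 0100[1]#__   read 1 → write #, move ·, go to B
B | 0100[#]#__   read # → write 1, move ·, go to A
A | 0100[1]#__   read 1 → write 0, move ·, go to A
A | 0100[0]#__   read 0 → write 0, move →, go to B
B | 01000[#]__   read # → write 1, move ·, go to A
A | 01000[1]__   read 1 → write 0, move ·, go to A
A | 01000[0]__   read 0 → write 0, move →, go to B
B | 010000[_]_   read _ → write #, move →, go to A
A | 010000#[_]   read _ → write #, move ←, go to H
H | 010000[#]#
M halts after 14 transitions.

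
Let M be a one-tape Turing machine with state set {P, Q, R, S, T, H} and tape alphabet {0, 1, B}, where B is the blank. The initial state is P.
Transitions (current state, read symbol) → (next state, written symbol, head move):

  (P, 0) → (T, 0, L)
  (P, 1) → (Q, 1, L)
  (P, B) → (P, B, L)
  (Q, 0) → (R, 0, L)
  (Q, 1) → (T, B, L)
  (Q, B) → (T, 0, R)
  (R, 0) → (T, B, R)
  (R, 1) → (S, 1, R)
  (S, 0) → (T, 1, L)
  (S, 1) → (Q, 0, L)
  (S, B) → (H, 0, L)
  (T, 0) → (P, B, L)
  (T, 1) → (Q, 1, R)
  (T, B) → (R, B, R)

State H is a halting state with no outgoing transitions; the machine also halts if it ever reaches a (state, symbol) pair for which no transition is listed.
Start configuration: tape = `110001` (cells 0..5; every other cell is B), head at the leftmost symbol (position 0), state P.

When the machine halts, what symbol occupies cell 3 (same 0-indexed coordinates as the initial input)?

state=P head=0 tape=B[1]10001   (P,1)→(Q,1,L)
state=Q head=-1 tape=[B]110001   (Q,B)→(T,0,R)
state=T head=0 tape=0[1]10001   (T,1)→(Q,1,R)
state=Q head=1 tape=01[1]0001   (Q,1)→(T,B,L)
state=T head=0 tape=0[1]B0001   (T,1)→(Q,1,R)
state=Q head=1 tape=01[B]0001   (Q,B)→(T,0,R)
state=T head=2 tape=010[0]001   (T,0)→(P,B,L)
state=P head=1 tape=01[0]B001   (P,0)→(T,0,L)
state=T head=0 tape=0[1]0B001   (T,1)→(Q,1,R)
state=Q head=1 tape=01[0]B001   (Q,0)→(R,0,L)
state=R head=0 tape=0[1]0B001   (R,1)→(S,1,R)
state=S head=1 tape=01[0]B001   (S,0)→(T,1,L)
state=T head=0 tape=0[1]1B001   (T,1)→(Q,1,R)
state=Q head=1 tape=01[1]B001   (Q,1)→(T,B,L)
state=T head=0 tape=0[1]BB001   (T,1)→(Q,1,R)
state=Q head=1 tape=01[B]B001   (Q,B)→(T,0,R)
state=T head=2 tape=010[B]001   (T,B)→(R,B,R)
state=R head=3 tape=010B[0]01   (R,0)→(T,B,R)
state=T head=4 tape=010BB[0]1   (T,0)→(P,B,L)
state=P head=3 tape=010B[B]B1   (P,B)→(P,B,L)
state=P head=2 tape=010[B]BB1   (P,B)→(P,B,L)
state=P head=1 tape=01[0]BBB1   (P,0)→(T,0,L)
state=T head=0 tape=0[1]0BBB1   (T,1)→(Q,1,R)
state=Q head=1 tape=01[0]BBB1   (Q,0)→(R,0,L)
state=R head=0 tape=0[1]0BBB1   (R,1)→(S,1,R)
state=S head=1 tape=01[0]BBB1   (S,0)→(T,1,L)
state=T head=0 tape=0[1]1BBB1   (T,1)→(Q,1,R)
state=Q head=1 tape=01[1]BBB1   (Q,1)→(T,B,L)
state=T head=0 tape=0[1]BBBB1   (T,1)→(Q,1,R)
state=Q head=1 tape=01[B]BBB1   (Q,B)→(T,0,R)
state=T head=2 tape=010[B]BB1   (T,B)→(R,B,R)
state=R head=3 tape=010B[B]B1
Cell 3 holds B when M halts.

B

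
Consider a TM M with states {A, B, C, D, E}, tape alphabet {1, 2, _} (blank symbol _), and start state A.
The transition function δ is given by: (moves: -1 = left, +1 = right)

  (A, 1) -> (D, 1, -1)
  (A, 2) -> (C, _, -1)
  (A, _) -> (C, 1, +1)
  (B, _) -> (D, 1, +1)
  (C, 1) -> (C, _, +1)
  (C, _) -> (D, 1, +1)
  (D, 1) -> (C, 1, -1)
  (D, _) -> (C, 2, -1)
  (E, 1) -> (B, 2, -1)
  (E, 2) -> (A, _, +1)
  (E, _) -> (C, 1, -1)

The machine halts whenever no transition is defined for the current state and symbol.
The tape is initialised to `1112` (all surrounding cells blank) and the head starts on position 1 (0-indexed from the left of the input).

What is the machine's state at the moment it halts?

state=A head=1 tape=_1[1]12   (A,1)→(D,1,-1)
state=D head=0 tape=_[1]112   (D,1)→(C,1,-1)
state=C head=-1 tape=[_]1112   (C,_)→(D,1,+1)
state=D head=0 tape=1[1]112   (D,1)→(C,1,-1)
state=C head=-1 tape=[1]1112   (C,1)→(C,_,+1)
state=C head=0 tape=_[1]112   (C,1)→(C,_,+1)
state=C head=1 tape=__[1]12   (C,1)→(C,_,+1)
state=C head=2 tape=___[1]2   (C,1)→(C,_,+1)
state=C head=3 tape=____[2]
No transition is defined for (C, 2); M halts in state C.

C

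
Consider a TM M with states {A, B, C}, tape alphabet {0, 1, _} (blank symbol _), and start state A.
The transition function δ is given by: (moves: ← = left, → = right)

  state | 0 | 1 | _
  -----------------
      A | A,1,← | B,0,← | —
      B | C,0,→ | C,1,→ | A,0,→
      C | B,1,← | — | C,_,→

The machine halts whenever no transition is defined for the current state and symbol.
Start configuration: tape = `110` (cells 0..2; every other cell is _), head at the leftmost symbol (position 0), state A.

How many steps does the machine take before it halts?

4

A | __[1]10   read 1 → write 0, move ←, go to B
B | _[_]010   read _ → write 0, move →, go to A
A | _0[0]10   read 0 → write 1, move ←, go to A
A | _[0]110   read 0 → write 1, move ←, go to A
A | [_]1110
M halts after 4 transitions.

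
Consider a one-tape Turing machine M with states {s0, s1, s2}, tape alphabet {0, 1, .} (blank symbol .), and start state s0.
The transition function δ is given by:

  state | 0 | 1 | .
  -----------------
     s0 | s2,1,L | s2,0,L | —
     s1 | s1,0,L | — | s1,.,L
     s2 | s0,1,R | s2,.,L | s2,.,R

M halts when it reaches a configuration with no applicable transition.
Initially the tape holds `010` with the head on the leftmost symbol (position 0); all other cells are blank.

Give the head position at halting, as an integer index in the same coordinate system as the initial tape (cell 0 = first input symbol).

3

s0 | .[0]10.   read 0 → write 1, move L, go to s2
s2 | [.]110.   read . → write ., move R, go to s2
s2 | .[1]10.   read 1 → write ., move L, go to s2
s2 | [.].10.   read . → write ., move R, go to s2
s2 | .[.]10.   read . → write ., move R, go to s2
s2 | ..[1]0.   read 1 → write ., move L, go to s2
s2 | .[.].0.   read . → write ., move R, go to s2
s2 | ..[.]0.   read . → write ., move R, go to s2
s2 | ...[0].   read 0 → write 1, move R, go to s0
s0 | ...1[.]
At halt the head is at cell 3.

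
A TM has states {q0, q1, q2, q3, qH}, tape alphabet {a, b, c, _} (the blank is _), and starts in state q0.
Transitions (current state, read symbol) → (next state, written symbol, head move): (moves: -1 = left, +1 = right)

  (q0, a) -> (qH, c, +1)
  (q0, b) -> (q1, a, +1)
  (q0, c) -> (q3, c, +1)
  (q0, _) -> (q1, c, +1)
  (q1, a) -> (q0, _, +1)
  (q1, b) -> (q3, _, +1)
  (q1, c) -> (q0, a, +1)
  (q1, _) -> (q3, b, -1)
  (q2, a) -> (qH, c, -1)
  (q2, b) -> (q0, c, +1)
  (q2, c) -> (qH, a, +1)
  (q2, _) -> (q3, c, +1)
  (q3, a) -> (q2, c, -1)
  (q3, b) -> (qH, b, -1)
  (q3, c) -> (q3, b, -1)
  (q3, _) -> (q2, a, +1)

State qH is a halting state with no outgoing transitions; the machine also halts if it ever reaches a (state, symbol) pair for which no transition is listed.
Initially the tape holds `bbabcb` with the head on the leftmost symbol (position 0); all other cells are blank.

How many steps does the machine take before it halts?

q0 | __[b]babcb   read b → write a, move +1, go to q1
q1 | __a[b]abcb   read b → write _, move +1, go to q3
q3 | __a_[a]bcb   read a → write c, move -1, go to q2
q2 | __a[_]cbcb   read _ → write c, move +1, go to q3
q3 | __ac[c]bcb   read c → write b, move -1, go to q3
q3 | __a[c]bbcb   read c → write b, move -1, go to q3
q3 | __[a]bbbcb   read a → write c, move -1, go to q2
q2 | _[_]cbbbcb   read _ → write c, move +1, go to q3
q3 | _c[c]bbbcb   read c → write b, move -1, go to q3
q3 | _[c]bbbbcb   read c → write b, move -1, go to q3
q3 | [_]bbbbbcb   read _ → write a, move +1, go to q2
q2 | a[b]bbbbcb   read b → write c, move +1, go to q0
q0 | ac[b]bbbcb   read b → write a, move +1, go to q1
q1 | aca[b]bbcb   read b → write _, move +1, go to q3
q3 | aca_[b]bcb   read b → write b, move -1, go to qH
qH | aca[_]bbcb
M halts after 15 transitions.

15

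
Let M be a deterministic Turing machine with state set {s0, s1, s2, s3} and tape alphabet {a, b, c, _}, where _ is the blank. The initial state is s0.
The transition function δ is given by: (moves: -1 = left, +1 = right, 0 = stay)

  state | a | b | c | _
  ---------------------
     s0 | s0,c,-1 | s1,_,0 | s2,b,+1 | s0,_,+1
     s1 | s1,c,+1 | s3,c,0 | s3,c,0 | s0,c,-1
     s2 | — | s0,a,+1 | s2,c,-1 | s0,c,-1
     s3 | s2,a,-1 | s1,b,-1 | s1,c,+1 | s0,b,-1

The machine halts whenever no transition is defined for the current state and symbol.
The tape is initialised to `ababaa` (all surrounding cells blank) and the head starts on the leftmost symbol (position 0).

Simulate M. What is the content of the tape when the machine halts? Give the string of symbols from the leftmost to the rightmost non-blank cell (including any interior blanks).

state=s0 head=0 tape=_[a]babaa   (s0,a)→(s0,c,-1)
state=s0 head=-1 tape=[_]cbabaa   (s0,_)→(s0,_,+1)
state=s0 head=0 tape=_[c]babaa   (s0,c)→(s2,b,+1)
state=s2 head=1 tape=_b[b]abaa   (s2,b)→(s0,a,+1)
state=s0 head=2 tape=_ba[a]baa   (s0,a)→(s0,c,-1)
state=s0 head=1 tape=_b[a]cbaa   (s0,a)→(s0,c,-1)
state=s0 head=0 tape=_[b]ccbaa   (s0,b)→(s1,_,0)
state=s1 head=0 tape=_[_]ccbaa   (s1,_)→(s0,c,-1)
state=s0 head=-1 tape=[_]cccbaa   (s0,_)→(s0,_,+1)
state=s0 head=0 tape=_[c]ccbaa   (s0,c)→(s2,b,+1)
state=s2 head=1 tape=_b[c]cbaa   (s2,c)→(s2,c,-1)
state=s2 head=0 tape=_[b]ccbaa   (s2,b)→(s0,a,+1)
state=s0 head=1 tape=_a[c]cbaa   (s0,c)→(s2,b,+1)
state=s2 head=2 tape=_ab[c]baa   (s2,c)→(s2,c,-1)
state=s2 head=1 tape=_a[b]cbaa   (s2,b)→(s0,a,+1)
state=s0 head=2 tape=_aa[c]baa   (s0,c)→(s2,b,+1)
state=s2 head=3 tape=_aab[b]aa   (s2,b)→(s0,a,+1)
state=s0 head=4 tape=_aaba[a]a   (s0,a)→(s0,c,-1)
state=s0 head=3 tape=_aab[a]ca   (s0,a)→(s0,c,-1)
state=s0 head=2 tape=_aa[b]cca   (s0,b)→(s1,_,0)
state=s1 head=2 tape=_aa[_]cca   (s1,_)→(s0,c,-1)
state=s0 head=1 tape=_a[a]ccca   (s0,a)→(s0,c,-1)
state=s0 head=0 tape=_[a]cccca   (s0,a)→(s0,c,-1)
state=s0 head=-1 tape=[_]ccccca   (s0,_)→(s0,_,+1)
state=s0 head=0 tape=_[c]cccca   (s0,c)→(s2,b,+1)
state=s2 head=1 tape=_b[c]ccca   (s2,c)→(s2,c,-1)
state=s2 head=0 tape=_[b]cccca   (s2,b)→(s0,a,+1)
state=s0 head=1 tape=_a[c]ccca   (s0,c)→(s2,b,+1)
state=s2 head=2 tape=_ab[c]cca   (s2,c)→(s2,c,-1)
state=s2 head=1 tape=_a[b]ccca   (s2,b)→(s0,a,+1)
state=s0 head=2 tape=_aa[c]cca   (s0,c)→(s2,b,+1)
state=s2 head=3 tape=_aab[c]ca   (s2,c)→(s2,c,-1)
state=s2 head=2 tape=_aa[b]cca   (s2,b)→(s0,a,+1)
state=s0 head=3 tape=_aaa[c]ca   (s0,c)→(s2,b,+1)
state=s2 head=4 tape=_aaab[c]a   (s2,c)→(s2,c,-1)
state=s2 head=3 tape=_aaa[b]ca   (s2,b)→(s0,a,+1)
state=s0 head=4 tape=_aaaa[c]a   (s0,c)→(s2,b,+1)
state=s2 head=5 tape=_aaaab[a]
The non-blank tape span at halt is aaaaba.

aaaaba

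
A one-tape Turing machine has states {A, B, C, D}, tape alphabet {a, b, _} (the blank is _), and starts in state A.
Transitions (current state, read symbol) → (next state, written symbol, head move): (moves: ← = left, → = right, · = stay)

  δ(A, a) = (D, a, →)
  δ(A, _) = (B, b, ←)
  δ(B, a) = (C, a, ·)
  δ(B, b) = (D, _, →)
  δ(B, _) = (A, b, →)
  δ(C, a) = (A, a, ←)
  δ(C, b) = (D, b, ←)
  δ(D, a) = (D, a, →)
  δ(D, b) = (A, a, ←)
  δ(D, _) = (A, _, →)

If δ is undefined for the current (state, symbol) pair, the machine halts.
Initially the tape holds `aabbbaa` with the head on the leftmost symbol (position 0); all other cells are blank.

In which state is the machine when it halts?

state=A head=0 tape=[a]abbbaa__   (A,a)→(D,a,→)
state=D head=1 tape=a[a]bbbaa__   (D,a)→(D,a,→)
state=D head=2 tape=aa[b]bbaa__   (D,b)→(A,a,←)
state=A head=1 tape=a[a]abbaa__   (A,a)→(D,a,→)
state=D head=2 tape=aa[a]bbaa__   (D,a)→(D,a,→)
state=D head=3 tape=aaa[b]baa__   (D,b)→(A,a,←)
state=A head=2 tape=aa[a]abaa__   (A,a)→(D,a,→)
state=D head=3 tape=aaa[a]baa__   (D,a)→(D,a,→)
state=D head=4 tape=aaaa[b]aa__   (D,b)→(A,a,←)
state=A head=3 tape=aaa[a]aaa__   (A,a)→(D,a,→)
state=D head=4 tape=aaaa[a]aa__   (D,a)→(D,a,→)
state=D head=5 tape=aaaaa[a]a__   (D,a)→(D,a,→)
state=D head=6 tape=aaaaaa[a]__   (D,a)→(D,a,→)
state=D head=7 tape=aaaaaaa[_]_   (D,_)→(A,_,→)
state=A head=8 tape=aaaaaaa_[_]   (A,_)→(B,b,←)
state=B head=7 tape=aaaaaaa[_]b   (B,_)→(A,b,→)
state=A head=8 tape=aaaaaaab[b]
No transition is defined for (A, b); M halts in state A.

A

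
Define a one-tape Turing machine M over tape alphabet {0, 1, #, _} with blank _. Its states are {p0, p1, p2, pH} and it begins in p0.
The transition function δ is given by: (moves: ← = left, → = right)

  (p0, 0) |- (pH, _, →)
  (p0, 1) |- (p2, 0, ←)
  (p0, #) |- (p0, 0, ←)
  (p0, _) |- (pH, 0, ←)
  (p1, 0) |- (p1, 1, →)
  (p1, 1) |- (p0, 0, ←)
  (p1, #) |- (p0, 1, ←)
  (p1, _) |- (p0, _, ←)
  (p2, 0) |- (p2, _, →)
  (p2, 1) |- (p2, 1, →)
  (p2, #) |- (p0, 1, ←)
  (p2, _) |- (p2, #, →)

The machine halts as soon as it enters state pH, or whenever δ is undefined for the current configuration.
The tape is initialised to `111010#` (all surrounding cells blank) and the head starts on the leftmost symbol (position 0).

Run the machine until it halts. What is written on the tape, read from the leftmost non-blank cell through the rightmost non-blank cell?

#_11_101

p0 | _[1]11010#   read 1 → write 0, move ←, go to p2
p2 | [_]011010#   read _ → write #, move →, go to p2
p2 | #[0]11010#   read 0 → write _, move →, go to p2
p2 | #_[1]1010#   read 1 → write 1, move →, go to p2
p2 | #_1[1]010#   read 1 → write 1, move →, go to p2
p2 | #_11[0]10#   read 0 → write _, move →, go to p2
p2 | #_11_[1]0#   read 1 → write 1, move →, go to p2
p2 | #_11_1[0]#   read 0 → write _, move →, go to p2
p2 | #_11_1_[#]   read # → write 1, move ←, go to p0
p0 | #_11_1[_]1   read _ → write 0, move ←, go to pH
pH | #_11_[1]01
The non-blank tape span at halt is #_11_101.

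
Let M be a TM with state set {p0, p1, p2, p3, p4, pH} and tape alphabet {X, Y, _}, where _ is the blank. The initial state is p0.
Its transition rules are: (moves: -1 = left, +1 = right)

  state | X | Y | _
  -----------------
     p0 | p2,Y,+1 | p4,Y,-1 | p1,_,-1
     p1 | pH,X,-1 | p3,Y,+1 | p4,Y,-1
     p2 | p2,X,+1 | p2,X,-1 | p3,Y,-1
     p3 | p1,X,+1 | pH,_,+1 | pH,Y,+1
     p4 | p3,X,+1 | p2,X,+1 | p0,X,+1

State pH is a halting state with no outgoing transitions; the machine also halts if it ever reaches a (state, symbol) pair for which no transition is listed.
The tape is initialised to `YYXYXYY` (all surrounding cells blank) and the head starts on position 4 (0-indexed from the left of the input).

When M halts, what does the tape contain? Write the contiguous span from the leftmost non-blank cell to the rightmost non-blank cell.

p0 | YYXY[X]YY___   read X → write Y, move +1, go to p2
p2 | YYXYY[Y]Y___   read Y → write X, move -1, go to p2
p2 | YYXY[Y]XY___   read Y → write X, move -1, go to p2
p2 | YYX[Y]XXY___   read Y → write X, move -1, go to p2
p2 | YY[X]XXXY___   read X → write X, move +1, go to p2
p2 | YYX[X]XXY___   read X → write X, move +1, go to p2
p2 | YYXX[X]XY___   read X → write X, move +1, go to p2
p2 | YYXXX[X]Y___   read X → write X, move +1, go to p2
p2 | YYXXXX[Y]___   read Y → write X, move -1, go to p2
p2 | YYXXX[X]X___   read X → write X, move +1, go to p2
p2 | YYXXXX[X]___   read X → write X, move +1, go to p2
p2 | YYXXXXX[_]__   read _ → write Y, move -1, go to p3
p3 | YYXXXX[X]Y__   read X → write X, move +1, go to p1
p1 | YYXXXXX[Y]__   read Y → write Y, move +1, go to p3
p3 | YYXXXXXY[_]_   read _ → write Y, move +1, go to pH
pH | YYXXXXXYY[_]
The non-blank tape span at halt is YYXXXXXYY.

YYXXXXXYY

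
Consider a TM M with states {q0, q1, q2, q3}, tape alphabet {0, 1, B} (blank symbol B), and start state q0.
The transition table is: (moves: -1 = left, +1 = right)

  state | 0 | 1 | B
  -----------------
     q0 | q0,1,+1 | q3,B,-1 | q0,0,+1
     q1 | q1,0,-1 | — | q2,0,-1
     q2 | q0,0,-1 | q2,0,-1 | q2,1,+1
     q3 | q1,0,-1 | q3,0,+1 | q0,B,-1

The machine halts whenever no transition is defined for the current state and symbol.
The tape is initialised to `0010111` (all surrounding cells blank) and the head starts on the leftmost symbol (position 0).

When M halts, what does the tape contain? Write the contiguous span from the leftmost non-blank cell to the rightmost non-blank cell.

state=q0 head=0 tape=[0]010111   (q0,0)→(q0,1,+1)
state=q0 head=1 tape=1[0]10111   (q0,0)→(q0,1,+1)
state=q0 head=2 tape=11[1]0111   (q0,1)→(q3,B,-1)
state=q3 head=1 tape=1[1]B0111   (q3,1)→(q3,0,+1)
state=q3 head=2 tape=10[B]0111   (q3,B)→(q0,B,-1)
state=q0 head=1 tape=1[0]B0111   (q0,0)→(q0,1,+1)
state=q0 head=2 tape=11[B]0111   (q0,B)→(q0,0,+1)
state=q0 head=3 tape=110[0]111   (q0,0)→(q0,1,+1)
state=q0 head=4 tape=1101[1]11   (q0,1)→(q3,B,-1)
state=q3 head=3 tape=110[1]B11   (q3,1)→(q3,0,+1)
state=q3 head=4 tape=1100[B]11   (q3,B)→(q0,B,-1)
state=q0 head=3 tape=110[0]B11   (q0,0)→(q0,1,+1)
state=q0 head=4 tape=1101[B]11   (q0,B)→(q0,0,+1)
state=q0 head=5 tape=11010[1]1   (q0,1)→(q3,B,-1)
state=q3 head=4 tape=1101[0]B1   (q3,0)→(q1,0,-1)
state=q1 head=3 tape=110[1]0B1
The non-blank tape span at halt is 11010B1.

11010B1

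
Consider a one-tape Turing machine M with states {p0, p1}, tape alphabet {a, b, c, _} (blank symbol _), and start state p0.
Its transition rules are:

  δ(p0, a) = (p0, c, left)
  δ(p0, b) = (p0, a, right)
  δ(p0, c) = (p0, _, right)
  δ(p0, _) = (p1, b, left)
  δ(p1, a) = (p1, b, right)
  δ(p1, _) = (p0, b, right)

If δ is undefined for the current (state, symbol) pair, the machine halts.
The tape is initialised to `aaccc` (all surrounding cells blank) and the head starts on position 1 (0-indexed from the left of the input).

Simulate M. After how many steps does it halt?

15

state=p0 head=1 tape=__a[a]ccc__   (p0,a)→(p0,c,left)
state=p0 head=0 tape=__[a]cccc__   (p0,a)→(p0,c,left)
state=p0 head=-1 tape=_[_]ccccc__   (p0,_)→(p1,b,left)
state=p1 head=-2 tape=[_]bccccc__   (p1,_)→(p0,b,right)
state=p0 head=-1 tape=b[b]ccccc__   (p0,b)→(p0,a,right)
state=p0 head=0 tape=ba[c]cccc__   (p0,c)→(p0,_,right)
state=p0 head=1 tape=ba_[c]ccc__   (p0,c)→(p0,_,right)
state=p0 head=2 tape=ba__[c]cc__   (p0,c)→(p0,_,right)
state=p0 head=3 tape=ba___[c]c__   (p0,c)→(p0,_,right)
state=p0 head=4 tape=ba____[c]__   (p0,c)→(p0,_,right)
state=p0 head=5 tape=ba_____[_]_   (p0,_)→(p1,b,left)
state=p1 head=4 tape=ba____[_]b_   (p1,_)→(p0,b,right)
state=p0 head=5 tape=ba____b[b]_   (p0,b)→(p0,a,right)
state=p0 head=6 tape=ba____ba[_]   (p0,_)→(p1,b,left)
state=p1 head=5 tape=ba____b[a]b   (p1,a)→(p1,b,right)
state=p1 head=6 tape=ba____bb[b]
M halts after 15 transitions.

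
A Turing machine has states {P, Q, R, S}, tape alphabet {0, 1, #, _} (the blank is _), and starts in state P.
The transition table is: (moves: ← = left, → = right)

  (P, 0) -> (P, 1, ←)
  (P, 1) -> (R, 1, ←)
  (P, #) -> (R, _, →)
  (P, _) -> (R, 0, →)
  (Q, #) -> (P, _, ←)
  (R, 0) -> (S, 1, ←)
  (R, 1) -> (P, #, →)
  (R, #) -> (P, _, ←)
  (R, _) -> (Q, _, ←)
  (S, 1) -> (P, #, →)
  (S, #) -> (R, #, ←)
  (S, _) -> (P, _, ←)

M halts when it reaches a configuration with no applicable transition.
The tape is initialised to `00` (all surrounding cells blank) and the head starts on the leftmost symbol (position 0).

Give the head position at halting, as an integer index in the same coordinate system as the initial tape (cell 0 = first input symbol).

P | _[0]0__   read 0 → write 1, move ←, go to P
P | [_]10__   read _ → write 0, move →, go to R
R | 0[1]0__   read 1 → write #, move →, go to P
P | 0#[0]__   read 0 → write 1, move ←, go to P
P | 0[#]1__   read # → write _, move →, go to R
R | 0_[1]__   read 1 → write #, move →, go to P
P | 0_#[_]_   read _ → write 0, move →, go to R
R | 0_#0[_]   read _ → write _, move ←, go to Q
Q | 0_#[0]_
At halt the head is at cell 2.

2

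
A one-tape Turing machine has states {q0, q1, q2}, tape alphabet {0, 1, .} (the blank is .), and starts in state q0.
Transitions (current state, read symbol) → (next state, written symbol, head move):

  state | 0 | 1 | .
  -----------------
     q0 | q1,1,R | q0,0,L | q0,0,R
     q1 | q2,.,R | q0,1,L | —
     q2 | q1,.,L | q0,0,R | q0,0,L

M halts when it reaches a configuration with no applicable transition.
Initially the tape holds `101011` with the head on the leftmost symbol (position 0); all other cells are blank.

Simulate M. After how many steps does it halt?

state=q0 head=0 tape=.[1]01011..   (q0,1)→(q0,0,L)
state=q0 head=-1 tape=[.]001011..   (q0,.)→(q0,0,R)
state=q0 head=0 tape=0[0]01011..   (q0,0)→(q1,1,R)
state=q1 head=1 tape=01[0]1011..   (q1,0)→(q2,.,R)
state=q2 head=2 tape=01.[1]011..   (q2,1)→(q0,0,R)
state=q0 head=3 tape=01.0[0]11..   (q0,0)→(q1,1,R)
state=q1 head=4 tape=01.01[1]1..   (q1,1)→(q0,1,L)
state=q0 head=3 tape=01.0[1]11..   (q0,1)→(q0,0,L)
state=q0 head=2 tape=01.[0]011..   (q0,0)→(q1,1,R)
state=q1 head=3 tape=01.1[0]11..   (q1,0)→(q2,.,R)
state=q2 head=4 tape=01.1.[1]1..   (q2,1)→(q0,0,R)
state=q0 head=5 tape=01.1.0[1]..   (q0,1)→(q0,0,L)
state=q0 head=4 tape=01.1.[0]0..   (q0,0)→(q1,1,R)
state=q1 head=5 tape=01.1.1[0]..   (q1,0)→(q2,.,R)
state=q2 head=6 tape=01.1.1.[.].   (q2,.)→(q0,0,L)
state=q0 head=5 tape=01.1.1[.]0.   (q0,.)→(q0,0,R)
state=q0 head=6 tape=01.1.10[0].   (q0,0)→(q1,1,R)
state=q1 head=7 tape=01.1.101[.]
M halts after 17 transitions.

17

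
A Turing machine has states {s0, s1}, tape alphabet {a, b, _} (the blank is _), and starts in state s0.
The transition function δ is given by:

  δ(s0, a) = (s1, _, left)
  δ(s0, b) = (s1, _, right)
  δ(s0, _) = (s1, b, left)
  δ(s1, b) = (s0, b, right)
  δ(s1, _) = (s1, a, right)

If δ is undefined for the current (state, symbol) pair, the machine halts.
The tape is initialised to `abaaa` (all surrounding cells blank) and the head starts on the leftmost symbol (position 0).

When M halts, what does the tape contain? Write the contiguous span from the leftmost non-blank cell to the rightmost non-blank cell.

aab_aa

s0 | _[a]baaa   read a → write _, move left, go to s1
s1 | [_]_baaa   read _ → write a, move right, go to s1
s1 | a[_]baaa   read _ → write a, move right, go to s1
s1 | aa[b]aaa   read b → write b, move right, go to s0
s0 | aab[a]aa   read a → write _, move left, go to s1
s1 | aa[b]_aa   read b → write b, move right, go to s0
s0 | aab[_]aa   read _ → write b, move left, go to s1
s1 | aa[b]baa   read b → write b, move right, go to s0
s0 | aab[b]aa   read b → write _, move right, go to s1
s1 | aab_[a]a
The non-blank tape span at halt is aab_aa.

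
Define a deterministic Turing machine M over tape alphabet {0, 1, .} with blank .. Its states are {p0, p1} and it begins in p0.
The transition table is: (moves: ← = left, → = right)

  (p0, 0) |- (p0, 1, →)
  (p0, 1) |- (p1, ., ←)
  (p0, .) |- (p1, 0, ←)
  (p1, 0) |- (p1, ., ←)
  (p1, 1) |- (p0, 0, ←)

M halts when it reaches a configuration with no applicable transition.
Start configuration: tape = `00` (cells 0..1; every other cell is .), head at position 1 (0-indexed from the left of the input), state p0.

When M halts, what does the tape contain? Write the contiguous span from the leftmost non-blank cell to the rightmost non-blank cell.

state=p0 head=1 tape=..0[0]..   (p0,0)→(p0,1,→)
state=p0 head=2 tape=..01[.].   (p0,.)→(p1,0,←)
state=p1 head=1 tape=..0[1]0.   (p1,1)→(p0,0,←)
state=p0 head=0 tape=..[0]00.   (p0,0)→(p0,1,→)
state=p0 head=1 tape=..1[0]0.   (p0,0)→(p0,1,→)
state=p0 head=2 tape=..11[0].   (p0,0)→(p0,1,→)
state=p0 head=3 tape=..111[.]   (p0,.)→(p1,0,←)
state=p1 head=2 tape=..11[1]0   (p1,1)→(p0,0,←)
state=p0 head=1 tape=..1[1]00   (p0,1)→(p1,.,←)
state=p1 head=0 tape=..[1].00   (p1,1)→(p0,0,←)
state=p0 head=-1 tape=.[.]0.00   (p0,.)→(p1,0,←)
state=p1 head=-2 tape=[.]00.00
The non-blank tape span at halt is 00.00.

00.00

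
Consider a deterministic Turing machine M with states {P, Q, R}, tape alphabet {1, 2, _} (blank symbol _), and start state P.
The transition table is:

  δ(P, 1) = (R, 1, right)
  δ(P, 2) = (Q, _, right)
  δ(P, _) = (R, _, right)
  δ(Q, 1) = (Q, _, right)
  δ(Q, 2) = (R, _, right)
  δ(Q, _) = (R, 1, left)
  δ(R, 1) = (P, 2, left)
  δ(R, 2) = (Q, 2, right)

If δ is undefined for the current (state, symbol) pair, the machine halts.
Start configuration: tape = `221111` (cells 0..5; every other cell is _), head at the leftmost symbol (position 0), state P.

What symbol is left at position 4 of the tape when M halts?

_

P | [2]21111_   read 2 → write _, move right, go to Q
Q | _[2]1111_   read 2 → write _, move right, go to R
R | __[1]111_   read 1 → write 2, move left, go to P
P | _[_]2111_   read _ → write _, move right, go to R
R | __[2]111_   read 2 → write 2, move right, go to Q
Q | __2[1]11_   read 1 → write _, move right, go to Q
Q | __2_[1]1_   read 1 → write _, move right, go to Q
Q | __2__[1]_   read 1 → write _, move right, go to Q
Q | __2___[_]   read _ → write 1, move left, go to R
R | __2__[_]1
Cell 4 holds _ when M halts.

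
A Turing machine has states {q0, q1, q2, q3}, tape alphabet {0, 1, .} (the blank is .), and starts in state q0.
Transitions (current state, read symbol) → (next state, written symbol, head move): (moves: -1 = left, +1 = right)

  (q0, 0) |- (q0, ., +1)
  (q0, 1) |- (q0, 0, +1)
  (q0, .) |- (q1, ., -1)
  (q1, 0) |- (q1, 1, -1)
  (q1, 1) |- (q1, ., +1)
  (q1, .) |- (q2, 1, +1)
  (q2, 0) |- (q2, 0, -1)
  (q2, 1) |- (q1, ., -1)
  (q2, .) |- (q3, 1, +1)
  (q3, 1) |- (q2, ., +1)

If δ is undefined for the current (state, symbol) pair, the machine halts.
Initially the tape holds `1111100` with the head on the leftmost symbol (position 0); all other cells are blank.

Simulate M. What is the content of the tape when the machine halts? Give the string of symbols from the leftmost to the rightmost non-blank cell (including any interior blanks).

state=q0 head=0 tape=[1]111100..   (q0,1)→(q0,0,+1)
state=q0 head=1 tape=0[1]11100..   (q0,1)→(q0,0,+1)
state=q0 head=2 tape=00[1]1100..   (q0,1)→(q0,0,+1)
state=q0 head=3 tape=000[1]100..   (q0,1)→(q0,0,+1)
state=q0 head=4 tape=0000[1]00..   (q0,1)→(q0,0,+1)
state=q0 head=5 tape=00000[0]0..   (q0,0)→(q0,.,+1)
state=q0 head=6 tape=00000.[0]..   (q0,0)→(q0,.,+1)
state=q0 head=7 tape=00000..[.].   (q0,.)→(q1,.,-1)
state=q1 head=6 tape=00000.[.]..   (q1,.)→(q2,1,+1)
state=q2 head=7 tape=00000.1[.].   (q2,.)→(q3,1,+1)
state=q3 head=8 tape=00000.11[.]
The non-blank tape span at halt is 00000.11.

00000.11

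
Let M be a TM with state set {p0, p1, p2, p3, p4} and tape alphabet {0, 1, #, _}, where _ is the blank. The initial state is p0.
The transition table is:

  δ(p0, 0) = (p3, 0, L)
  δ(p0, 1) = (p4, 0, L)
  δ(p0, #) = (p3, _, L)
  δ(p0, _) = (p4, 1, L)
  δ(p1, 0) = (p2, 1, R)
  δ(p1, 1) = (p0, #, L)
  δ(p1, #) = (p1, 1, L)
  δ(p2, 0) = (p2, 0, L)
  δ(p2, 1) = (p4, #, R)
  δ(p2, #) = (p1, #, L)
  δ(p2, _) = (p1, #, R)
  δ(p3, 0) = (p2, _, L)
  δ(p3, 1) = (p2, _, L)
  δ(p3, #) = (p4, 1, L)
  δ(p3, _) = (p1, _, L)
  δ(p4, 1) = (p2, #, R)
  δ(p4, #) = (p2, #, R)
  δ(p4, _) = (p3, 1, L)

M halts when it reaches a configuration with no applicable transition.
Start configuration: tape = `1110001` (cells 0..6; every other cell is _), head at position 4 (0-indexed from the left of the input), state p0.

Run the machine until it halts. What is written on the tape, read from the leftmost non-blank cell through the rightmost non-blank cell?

11#11#001

p0 | ____1110[0]01   read 0 → write 0, move L, go to p3
p3 | ____111[0]001   read 0 → write _, move L, go to p2
p2 | ____11[1]_001   read 1 → write #, move R, go to p4
p4 | ____11#[_]001   read _ → write 1, move L, go to p3
p3 | ____11[#]1001   read # → write 1, move L, go to p4
p4 | ____1[1]11001   read 1 → write #, move R, go to p2
p2 | ____1#[1]1001   read 1 → write #, move R, go to p4
p4 | ____1##[1]001   read 1 → write #, move R, go to p2
p2 | ____1###[0]01   read 0 → write 0, move L, go to p2
p2 | ____1##[#]001   read # → write #, move L, go to p1
p1 | ____1#[#]#001   read # → write 1, move L, go to p1
p1 | ____1[#]1#001   read # → write 1, move L, go to p1
p1 | ____[1]11#001   read 1 → write #, move L, go to p0
p0 | ___[_]#11#001   read _ → write 1, move L, go to p4
p4 | __[_]1#11#001   read _ → write 1, move L, go to p3
p3 | _[_]11#11#001   read _ → write _, move L, go to p1
p1 | [_]_11#11#001
The non-blank tape span at halt is 11#11#001.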